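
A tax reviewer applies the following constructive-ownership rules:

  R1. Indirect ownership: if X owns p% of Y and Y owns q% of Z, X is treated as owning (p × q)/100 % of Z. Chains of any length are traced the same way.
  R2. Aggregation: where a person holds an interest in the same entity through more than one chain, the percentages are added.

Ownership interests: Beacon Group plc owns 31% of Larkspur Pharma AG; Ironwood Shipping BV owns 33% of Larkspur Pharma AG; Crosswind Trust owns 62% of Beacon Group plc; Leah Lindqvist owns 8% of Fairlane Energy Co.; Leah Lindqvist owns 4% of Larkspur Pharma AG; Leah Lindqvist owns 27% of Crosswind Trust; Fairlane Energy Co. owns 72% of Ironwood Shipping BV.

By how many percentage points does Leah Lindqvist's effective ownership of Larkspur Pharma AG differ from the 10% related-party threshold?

1.0902

Chain via Crosswind Trust → Beacon Group plc (R1): 27% × 62% × 31% = 5.1894% of Larkspur Pharma AG.
Chain via Fairlane Energy Co. → Ironwood Shipping BV (R1): 8% × 72% × 33% = 1.9008% of Larkspur Pharma AG.
Direct interest in Larkspur Pharma AG: 4%.
Aggregating (R2): 5.1894% + 1.9008% + 4% = 11.0902%.
11.0902% exceeds the 10% threshold by 1.0902 percentage points.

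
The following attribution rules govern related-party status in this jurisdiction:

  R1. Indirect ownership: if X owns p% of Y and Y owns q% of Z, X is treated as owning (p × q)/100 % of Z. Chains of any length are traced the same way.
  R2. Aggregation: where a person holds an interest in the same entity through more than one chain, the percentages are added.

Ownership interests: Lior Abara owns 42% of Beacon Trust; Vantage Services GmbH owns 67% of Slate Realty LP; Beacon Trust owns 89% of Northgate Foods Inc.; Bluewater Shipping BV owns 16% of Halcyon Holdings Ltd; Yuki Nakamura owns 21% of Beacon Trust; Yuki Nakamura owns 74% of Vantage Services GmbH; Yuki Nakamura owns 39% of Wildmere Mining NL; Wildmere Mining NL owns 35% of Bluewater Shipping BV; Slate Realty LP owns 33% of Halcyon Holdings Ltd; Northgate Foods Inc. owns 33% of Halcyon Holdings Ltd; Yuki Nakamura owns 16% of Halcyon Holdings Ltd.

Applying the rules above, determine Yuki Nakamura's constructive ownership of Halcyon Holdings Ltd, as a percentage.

40.7131%

Chain via Vantage Services GmbH → Slate Realty LP (R1): 74% × 67% × 33% = 16.3614% of Halcyon Holdings Ltd.
Chain via Wildmere Mining NL → Bluewater Shipping BV (R1): 39% × 35% × 16% = 2.184% of Halcyon Holdings Ltd.
Chain via Beacon Trust → Northgate Foods Inc. (R1): 21% × 89% × 33% = 6.1677% of Halcyon Holdings Ltd.
Direct interest in Halcyon Holdings Ltd: 16%.
Aggregating (R2): 16.3614% + 2.184% + 6.1677% + 16% = 40.7131%.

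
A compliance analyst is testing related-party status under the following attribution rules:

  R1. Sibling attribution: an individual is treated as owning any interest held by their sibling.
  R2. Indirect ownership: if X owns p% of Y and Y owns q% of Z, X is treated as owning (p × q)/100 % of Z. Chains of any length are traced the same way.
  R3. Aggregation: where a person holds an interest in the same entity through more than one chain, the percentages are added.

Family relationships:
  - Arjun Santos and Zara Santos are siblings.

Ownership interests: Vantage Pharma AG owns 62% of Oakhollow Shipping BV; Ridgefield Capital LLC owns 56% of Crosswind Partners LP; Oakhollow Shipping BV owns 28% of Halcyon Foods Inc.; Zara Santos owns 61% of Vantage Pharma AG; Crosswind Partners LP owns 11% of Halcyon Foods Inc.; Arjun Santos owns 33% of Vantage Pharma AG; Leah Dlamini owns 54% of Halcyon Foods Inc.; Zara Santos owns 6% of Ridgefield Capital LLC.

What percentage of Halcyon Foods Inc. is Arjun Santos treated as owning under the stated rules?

16.688%

By sibling attribution (R1), Arjun Santos is treated as also owning Zara Santos's interest in Vantage Pharma AG, giving 33% + 61% = 94%.
By sibling attribution (R1), Arjun Santos is treated as owning Zara Santos's 6% interest in Ridgefield Capital LLC.
Chain via Vantage Pharma AG → Oakhollow Shipping BV (R2): 94% × 62% × 28% = 16.3184% of Halcyon Foods Inc.
Chain via Ridgefield Capital LLC → Crosswind Partners LP (R2): 6% × 56% × 11% = 0.3696% of Halcyon Foods Inc.
Aggregating (R3): 16.3184% + 0.3696% = 16.688%.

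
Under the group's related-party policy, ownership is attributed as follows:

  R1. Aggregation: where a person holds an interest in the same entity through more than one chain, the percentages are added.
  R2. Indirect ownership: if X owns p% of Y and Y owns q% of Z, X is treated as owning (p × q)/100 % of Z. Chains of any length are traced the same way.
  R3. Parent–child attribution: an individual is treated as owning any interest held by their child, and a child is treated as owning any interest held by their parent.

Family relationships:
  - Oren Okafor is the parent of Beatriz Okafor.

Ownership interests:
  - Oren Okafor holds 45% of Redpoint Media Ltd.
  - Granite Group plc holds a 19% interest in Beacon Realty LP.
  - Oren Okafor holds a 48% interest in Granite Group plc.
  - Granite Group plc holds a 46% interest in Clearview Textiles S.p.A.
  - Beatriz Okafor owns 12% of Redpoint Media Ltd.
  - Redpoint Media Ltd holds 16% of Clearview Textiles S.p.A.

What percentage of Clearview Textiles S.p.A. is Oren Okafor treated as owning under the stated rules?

By parent–child attribution (R3), Oren Okafor is treated as also owning Beatriz Okafor's interest in Redpoint Media Ltd, giving 45% + 12% = 57%.
Chain via Redpoint Media Ltd (R2): 57% × 16% = 9.12% of Clearview Textiles S.p.A.
Chain via Granite Group plc (R2): 48% × 46% = 22.08% of Clearview Textiles S.p.A.
Aggregating (R1): 9.12% + 22.08% = 31.2%.

31.2%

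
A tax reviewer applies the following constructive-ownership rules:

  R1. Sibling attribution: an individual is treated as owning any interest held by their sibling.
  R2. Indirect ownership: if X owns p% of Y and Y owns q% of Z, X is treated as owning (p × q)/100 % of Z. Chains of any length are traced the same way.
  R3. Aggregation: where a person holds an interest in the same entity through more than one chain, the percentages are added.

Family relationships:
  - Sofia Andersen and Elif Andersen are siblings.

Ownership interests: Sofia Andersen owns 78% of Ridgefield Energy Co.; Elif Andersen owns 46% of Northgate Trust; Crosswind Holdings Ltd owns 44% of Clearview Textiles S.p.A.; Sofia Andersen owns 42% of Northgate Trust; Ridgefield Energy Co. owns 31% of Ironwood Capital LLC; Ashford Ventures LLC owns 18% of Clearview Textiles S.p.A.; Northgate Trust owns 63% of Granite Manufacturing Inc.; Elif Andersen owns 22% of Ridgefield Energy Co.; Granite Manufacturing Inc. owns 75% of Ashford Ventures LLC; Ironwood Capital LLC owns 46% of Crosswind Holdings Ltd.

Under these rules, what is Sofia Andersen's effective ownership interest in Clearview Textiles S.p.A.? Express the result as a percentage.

13.7588%

By sibling attribution (R1), Sofia Andersen is treated as also owning Elif Andersen's interest in Northgate Trust, giving 42% + 46% = 88%.
By sibling attribution (R1), Sofia Andersen is treated as also owning Elif Andersen's interest in Ridgefield Energy Co, giving 78% + 22% = 100%.
Chain via Northgate Trust → Granite Manufacturing Inc. → Ashford Ventures LLC (R2): 88% × 63% × 75% × 18% = 7.4844% of Clearview Textiles S.p.A.
Chain via Ridgefield Energy Co. → Ironwood Capital LLC → Crosswind Holdings Ltd (R2): 100% × 31% × 46% × 44% = 6.2744% of Clearview Textiles S.p.A.
Aggregating (R3): 7.4844% + 6.2744% = 13.7588%.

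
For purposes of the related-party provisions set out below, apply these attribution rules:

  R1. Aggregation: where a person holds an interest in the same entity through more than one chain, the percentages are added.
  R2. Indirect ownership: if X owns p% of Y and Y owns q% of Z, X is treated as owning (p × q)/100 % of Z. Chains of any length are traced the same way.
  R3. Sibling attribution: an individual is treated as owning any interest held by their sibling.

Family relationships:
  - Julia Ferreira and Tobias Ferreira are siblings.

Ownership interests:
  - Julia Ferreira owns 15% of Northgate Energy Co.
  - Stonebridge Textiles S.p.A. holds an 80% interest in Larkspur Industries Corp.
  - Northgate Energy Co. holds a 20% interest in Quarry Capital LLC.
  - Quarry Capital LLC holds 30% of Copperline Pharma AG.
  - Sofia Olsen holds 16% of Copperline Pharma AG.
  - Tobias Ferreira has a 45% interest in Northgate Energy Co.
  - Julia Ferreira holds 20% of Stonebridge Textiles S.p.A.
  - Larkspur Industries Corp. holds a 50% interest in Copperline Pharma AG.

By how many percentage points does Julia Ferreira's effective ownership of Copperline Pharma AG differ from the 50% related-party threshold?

38.4

By sibling attribution (R3), Julia Ferreira is treated as also owning Tobias Ferreira's interest in Northgate Energy Co, giving 15% + 45% = 60%.
Chain via Northgate Energy Co. → Quarry Capital LLC (R2): 60% × 20% × 30% = 3.6% of Copperline Pharma AG.
Chain via Stonebridge Textiles S.p.A. → Larkspur Industries Corp. (R2): 20% × 80% × 50% = 8% of Copperline Pharma AG.
Aggregating (R1): 3.6% + 8% = 11.6%.
11.6% falls short of the 50% threshold by 38.4 percentage points.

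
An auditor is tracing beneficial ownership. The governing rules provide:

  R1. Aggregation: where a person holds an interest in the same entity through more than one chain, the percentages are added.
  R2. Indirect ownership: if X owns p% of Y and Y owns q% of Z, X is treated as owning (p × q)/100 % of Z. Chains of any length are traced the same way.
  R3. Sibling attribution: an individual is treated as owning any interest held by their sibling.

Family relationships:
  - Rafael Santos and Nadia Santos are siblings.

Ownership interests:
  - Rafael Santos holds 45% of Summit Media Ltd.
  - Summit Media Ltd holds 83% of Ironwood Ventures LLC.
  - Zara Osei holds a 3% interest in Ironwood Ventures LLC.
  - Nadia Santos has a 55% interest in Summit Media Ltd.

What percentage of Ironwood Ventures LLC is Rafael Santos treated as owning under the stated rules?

83%

By sibling attribution (R3), Rafael Santos is treated as also owning Nadia Santos's interest in Summit Media Ltd, giving 45% + 55% = 100%.
Chain via Summit Media Ltd (R2): 100% × 83% = 83% of Ironwood Ventures LLC.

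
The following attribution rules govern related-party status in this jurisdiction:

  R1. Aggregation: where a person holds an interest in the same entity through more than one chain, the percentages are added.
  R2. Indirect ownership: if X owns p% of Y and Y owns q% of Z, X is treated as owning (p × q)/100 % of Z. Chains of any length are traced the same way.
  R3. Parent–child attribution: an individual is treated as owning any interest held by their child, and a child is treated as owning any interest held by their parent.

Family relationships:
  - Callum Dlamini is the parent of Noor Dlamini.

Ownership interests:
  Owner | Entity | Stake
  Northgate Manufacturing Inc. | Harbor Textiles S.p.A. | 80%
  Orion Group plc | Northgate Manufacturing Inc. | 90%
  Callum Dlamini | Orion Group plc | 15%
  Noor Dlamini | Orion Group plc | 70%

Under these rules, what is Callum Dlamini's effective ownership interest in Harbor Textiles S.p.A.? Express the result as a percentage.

61.2%

By parent–child attribution (R3), Callum Dlamini is treated as also owning Noor Dlamini's interest in Orion Group plc, giving 15% + 70% = 85%.
Chain via Orion Group plc → Northgate Manufacturing Inc. (R2): 85% × 90% × 80% = 61.2% of Harbor Textiles S.p.A.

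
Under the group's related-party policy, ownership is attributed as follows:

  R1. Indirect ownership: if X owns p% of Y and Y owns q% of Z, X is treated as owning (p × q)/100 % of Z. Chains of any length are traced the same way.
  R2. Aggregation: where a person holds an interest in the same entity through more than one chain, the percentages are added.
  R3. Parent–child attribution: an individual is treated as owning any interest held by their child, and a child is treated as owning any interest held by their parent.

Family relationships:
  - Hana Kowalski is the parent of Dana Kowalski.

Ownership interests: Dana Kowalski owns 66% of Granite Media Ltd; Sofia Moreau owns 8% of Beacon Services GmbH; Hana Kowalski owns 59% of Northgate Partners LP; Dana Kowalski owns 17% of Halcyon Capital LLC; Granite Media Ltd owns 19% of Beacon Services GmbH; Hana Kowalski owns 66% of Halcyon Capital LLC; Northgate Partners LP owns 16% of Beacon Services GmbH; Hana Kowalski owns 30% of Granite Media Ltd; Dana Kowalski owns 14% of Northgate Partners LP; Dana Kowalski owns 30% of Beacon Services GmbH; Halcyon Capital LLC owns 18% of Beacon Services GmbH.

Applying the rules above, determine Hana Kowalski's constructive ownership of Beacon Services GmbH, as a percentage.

By parent–child attribution (R3), Hana Kowalski is treated as also owning Dana Kowalski's interest in Halcyon Capital LLC, giving 66% + 17% = 83%.
By parent–child attribution (R3), Hana Kowalski is treated as also owning Dana Kowalski's interest in Northgate Partners LP, giving 59% + 14% = 73%.
By parent–child attribution (R3), Hana Kowalski is treated as also owning Dana Kowalski's interest in Granite Media Ltd, giving 30% + 66% = 96%.
By parent–child attribution (R3), Hana Kowalski is treated as owning Dana Kowalski's 30% interest in Beacon Services GmbH.
Chain via Halcyon Capital LLC (R1): 83% × 18% = 14.94% of Beacon Services GmbH.
Chain via Northgate Partners LP (R1): 73% × 16% = 11.68% of Beacon Services GmbH.
Chain via Granite Media Ltd (R1): 96% × 19% = 18.24% of Beacon Services GmbH.
Direct interest in Beacon Services GmbH: 30%.
Aggregating (R2): 14.94% + 11.68% + 18.24% + 30% = 74.86%.

74.86%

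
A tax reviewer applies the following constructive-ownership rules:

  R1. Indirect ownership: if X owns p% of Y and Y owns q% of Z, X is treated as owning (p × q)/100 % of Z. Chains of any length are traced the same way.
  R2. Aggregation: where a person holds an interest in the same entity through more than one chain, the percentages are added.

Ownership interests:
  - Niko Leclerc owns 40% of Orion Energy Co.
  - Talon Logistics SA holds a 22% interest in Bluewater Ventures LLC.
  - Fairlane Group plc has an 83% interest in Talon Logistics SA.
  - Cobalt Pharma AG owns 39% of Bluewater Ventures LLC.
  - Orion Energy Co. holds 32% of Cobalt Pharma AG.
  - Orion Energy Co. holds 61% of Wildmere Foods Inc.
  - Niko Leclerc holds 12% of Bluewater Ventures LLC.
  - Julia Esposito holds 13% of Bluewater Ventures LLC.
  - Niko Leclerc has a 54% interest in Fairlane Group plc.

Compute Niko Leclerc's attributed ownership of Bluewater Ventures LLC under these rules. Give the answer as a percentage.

Chain via Orion Energy Co. → Cobalt Pharma AG (R1): 40% × 32% × 39% = 4.992% of Bluewater Ventures LLC.
Chain via Fairlane Group plc → Talon Logistics SA (R1): 54% × 83% × 22% = 9.8604% of Bluewater Ventures LLC.
Direct interest in Bluewater Ventures LLC: 12%.
Aggregating (R2): 4.992% + 9.8604% + 12% = 26.8524%.

26.8524%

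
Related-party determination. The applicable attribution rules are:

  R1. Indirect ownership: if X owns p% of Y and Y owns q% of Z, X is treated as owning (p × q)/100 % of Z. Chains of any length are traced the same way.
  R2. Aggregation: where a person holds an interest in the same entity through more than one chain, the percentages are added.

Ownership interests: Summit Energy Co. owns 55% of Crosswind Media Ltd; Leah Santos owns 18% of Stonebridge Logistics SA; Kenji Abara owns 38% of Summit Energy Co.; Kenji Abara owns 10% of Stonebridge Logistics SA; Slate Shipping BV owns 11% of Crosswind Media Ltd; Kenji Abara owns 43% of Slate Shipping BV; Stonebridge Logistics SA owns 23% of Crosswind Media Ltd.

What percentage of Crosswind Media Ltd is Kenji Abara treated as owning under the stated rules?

27.93%

Chain via Summit Energy Co. (R1): 38% × 55% = 20.9% of Crosswind Media Ltd.
Chain via Slate Shipping BV (R1): 43% × 11% = 4.73% of Crosswind Media Ltd.
Chain via Stonebridge Logistics SA (R1): 10% × 23% = 2.3% of Crosswind Media Ltd.
Aggregating (R2): 20.9% + 4.73% + 2.3% = 27.93%.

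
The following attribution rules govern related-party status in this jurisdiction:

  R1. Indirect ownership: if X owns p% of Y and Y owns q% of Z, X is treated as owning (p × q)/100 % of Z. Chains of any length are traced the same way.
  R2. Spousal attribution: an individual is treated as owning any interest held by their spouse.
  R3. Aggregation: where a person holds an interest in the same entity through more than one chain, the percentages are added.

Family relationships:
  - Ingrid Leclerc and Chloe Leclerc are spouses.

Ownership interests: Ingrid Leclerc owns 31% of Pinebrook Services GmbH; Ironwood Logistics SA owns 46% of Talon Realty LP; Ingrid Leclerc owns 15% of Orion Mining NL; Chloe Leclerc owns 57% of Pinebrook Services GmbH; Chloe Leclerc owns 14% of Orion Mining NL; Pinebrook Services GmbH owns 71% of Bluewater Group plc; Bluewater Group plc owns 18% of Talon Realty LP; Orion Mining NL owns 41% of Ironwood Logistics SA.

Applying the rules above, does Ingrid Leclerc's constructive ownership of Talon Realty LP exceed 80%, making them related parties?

No

By spousal attribution (R2), Ingrid Leclerc is treated as also owning Chloe Leclerc's interest in Orion Mining NL, giving 15% + 14% = 29%.
By spousal attribution (R2), Ingrid Leclerc is treated as also owning Chloe Leclerc's interest in Pinebrook Services GmbH, giving 31% + 57% = 88%.
Chain via Orion Mining NL → Ironwood Logistics SA (R1): 29% × 41% × 46% = 5.4694% of Talon Realty LP.
Chain via Pinebrook Services GmbH → Bluewater Group plc (R1): 88% × 71% × 18% = 11.2464% of Talon Realty LP.
Aggregating (R3): 5.4694% + 11.2464% = 16.7158%.
16.7158% does not exceed the 80% threshold, so Ingrid is not a related party to Talon Realty LP.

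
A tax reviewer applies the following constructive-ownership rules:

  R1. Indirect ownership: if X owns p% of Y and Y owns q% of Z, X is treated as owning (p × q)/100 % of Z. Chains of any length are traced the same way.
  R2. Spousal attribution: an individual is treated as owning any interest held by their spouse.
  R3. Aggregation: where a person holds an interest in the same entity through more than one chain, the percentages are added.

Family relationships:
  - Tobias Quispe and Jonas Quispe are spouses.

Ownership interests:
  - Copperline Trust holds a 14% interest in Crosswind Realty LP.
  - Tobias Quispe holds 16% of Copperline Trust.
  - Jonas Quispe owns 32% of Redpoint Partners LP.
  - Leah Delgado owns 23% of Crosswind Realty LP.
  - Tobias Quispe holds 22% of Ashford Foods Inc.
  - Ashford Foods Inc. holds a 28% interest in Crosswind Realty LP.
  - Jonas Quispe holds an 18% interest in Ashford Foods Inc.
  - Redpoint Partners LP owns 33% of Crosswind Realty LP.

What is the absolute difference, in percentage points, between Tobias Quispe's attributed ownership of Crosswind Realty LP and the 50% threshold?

26

By spousal attribution (R2), Tobias Quispe is treated as also owning Jonas Quispe's interest in Ashford Foods Inc, giving 22% + 18% = 40%.
By spousal attribution (R2), Tobias Quispe is treated as owning Jonas Quispe's 32% interest in Redpoint Partners LP.
Chain via Copperline Trust (R1): 16% × 14% = 2.24% of Crosswind Realty LP.
Chain via Ashford Foods Inc. (R1): 40% × 28% = 11.2% of Crosswind Realty LP.
Chain via Redpoint Partners LP (R1): 32% × 33% = 10.56% of Crosswind Realty LP.
Aggregating (R3): 2.24% + 11.2% + 10.56% = 24%.
24% falls short of the 50% threshold by 26 percentage points.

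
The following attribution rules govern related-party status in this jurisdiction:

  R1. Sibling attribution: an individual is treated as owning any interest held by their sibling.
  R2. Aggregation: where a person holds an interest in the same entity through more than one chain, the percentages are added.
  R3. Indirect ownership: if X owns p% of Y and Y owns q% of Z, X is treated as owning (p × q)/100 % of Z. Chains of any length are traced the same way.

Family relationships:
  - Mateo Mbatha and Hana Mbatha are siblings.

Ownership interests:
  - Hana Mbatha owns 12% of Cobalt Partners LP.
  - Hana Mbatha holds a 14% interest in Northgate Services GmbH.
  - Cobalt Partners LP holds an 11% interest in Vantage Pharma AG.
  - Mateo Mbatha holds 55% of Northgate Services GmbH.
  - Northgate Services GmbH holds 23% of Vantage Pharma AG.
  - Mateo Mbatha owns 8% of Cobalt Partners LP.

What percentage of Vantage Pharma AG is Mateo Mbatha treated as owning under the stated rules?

18.07%

By sibling attribution (R1), Mateo Mbatha is treated as also owning Hana Mbatha's interest in Cobalt Partners LP, giving 8% + 12% = 20%.
By sibling attribution (R1), Mateo Mbatha is treated as also owning Hana Mbatha's interest in Northgate Services GmbH, giving 55% + 14% = 69%.
Chain via Cobalt Partners LP (R3): 20% × 11% = 2.2% of Vantage Pharma AG.
Chain via Northgate Services GmbH (R3): 69% × 23% = 15.87% of Vantage Pharma AG.
Aggregating (R2): 2.2% + 15.87% = 18.07%.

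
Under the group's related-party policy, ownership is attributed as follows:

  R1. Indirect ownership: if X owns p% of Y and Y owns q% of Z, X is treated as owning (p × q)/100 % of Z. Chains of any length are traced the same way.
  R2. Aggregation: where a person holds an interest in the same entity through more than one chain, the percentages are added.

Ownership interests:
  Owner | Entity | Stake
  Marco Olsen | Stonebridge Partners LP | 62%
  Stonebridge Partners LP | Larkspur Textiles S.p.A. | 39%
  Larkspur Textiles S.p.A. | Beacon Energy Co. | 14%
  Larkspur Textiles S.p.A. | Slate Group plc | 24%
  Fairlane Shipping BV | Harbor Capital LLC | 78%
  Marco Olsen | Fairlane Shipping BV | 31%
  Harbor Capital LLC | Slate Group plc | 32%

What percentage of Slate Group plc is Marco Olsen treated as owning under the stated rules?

Chain via Stonebridge Partners LP → Larkspur Textiles S.p.A. (R1): 62% × 39% × 24% = 5.8032% of Slate Group plc.
Chain via Fairlane Shipping BV → Harbor Capital LLC (R1): 31% × 78% × 32% = 7.7376% of Slate Group plc.
Aggregating (R2): 5.8032% + 7.7376% = 13.5408%.

13.5408%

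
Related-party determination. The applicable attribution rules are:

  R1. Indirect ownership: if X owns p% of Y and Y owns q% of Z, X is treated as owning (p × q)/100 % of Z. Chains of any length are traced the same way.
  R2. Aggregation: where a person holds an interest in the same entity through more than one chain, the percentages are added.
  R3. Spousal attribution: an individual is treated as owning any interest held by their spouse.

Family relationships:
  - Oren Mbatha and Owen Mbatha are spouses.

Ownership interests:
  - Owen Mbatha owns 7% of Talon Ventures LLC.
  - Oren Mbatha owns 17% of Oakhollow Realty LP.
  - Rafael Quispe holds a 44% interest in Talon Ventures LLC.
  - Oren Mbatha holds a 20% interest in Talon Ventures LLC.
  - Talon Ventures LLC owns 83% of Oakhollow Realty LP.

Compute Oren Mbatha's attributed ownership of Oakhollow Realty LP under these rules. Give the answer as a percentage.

By spousal attribution (R3), Oren Mbatha is treated as also owning Owen Mbatha's interest in Talon Ventures LLC, giving 20% + 7% = 27%.
Chain via Talon Ventures LLC (R1): 27% × 83% = 22.41% of Oakhollow Realty LP.
Direct interest in Oakhollow Realty LP: 17%.
Aggregating (R2): 22.41% + 17% = 39.41%.

39.41%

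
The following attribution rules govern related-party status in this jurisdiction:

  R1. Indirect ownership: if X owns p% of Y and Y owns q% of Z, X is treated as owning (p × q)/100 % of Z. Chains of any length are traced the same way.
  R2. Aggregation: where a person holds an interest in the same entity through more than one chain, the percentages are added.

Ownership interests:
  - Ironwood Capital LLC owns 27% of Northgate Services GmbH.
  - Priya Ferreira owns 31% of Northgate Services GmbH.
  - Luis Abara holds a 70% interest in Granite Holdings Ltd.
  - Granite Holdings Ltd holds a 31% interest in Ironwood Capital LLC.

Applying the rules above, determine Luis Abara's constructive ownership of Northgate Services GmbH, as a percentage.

5.859%

Chain via Granite Holdings Ltd → Ironwood Capital LLC (R1): 70% × 31% × 27% = 5.859% of Northgate Services GmbH.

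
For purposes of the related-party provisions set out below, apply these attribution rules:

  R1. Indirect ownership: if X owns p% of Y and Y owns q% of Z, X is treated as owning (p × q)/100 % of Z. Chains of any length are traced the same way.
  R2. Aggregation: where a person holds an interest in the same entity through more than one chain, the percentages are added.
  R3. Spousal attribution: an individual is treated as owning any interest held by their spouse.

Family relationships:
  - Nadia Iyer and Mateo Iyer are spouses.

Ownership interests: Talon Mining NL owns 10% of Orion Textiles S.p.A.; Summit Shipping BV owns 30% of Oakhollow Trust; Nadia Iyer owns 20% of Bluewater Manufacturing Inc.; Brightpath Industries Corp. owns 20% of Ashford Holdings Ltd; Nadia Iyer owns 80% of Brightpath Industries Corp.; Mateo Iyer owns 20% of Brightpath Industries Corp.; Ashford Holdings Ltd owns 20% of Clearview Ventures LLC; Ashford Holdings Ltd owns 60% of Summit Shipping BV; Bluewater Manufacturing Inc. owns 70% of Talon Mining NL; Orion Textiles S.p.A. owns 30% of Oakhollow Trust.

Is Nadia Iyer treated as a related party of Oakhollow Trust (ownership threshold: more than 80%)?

No

By spousal attribution (R3), Nadia Iyer is treated as also owning Mateo Iyer's interest in Brightpath Industries Corp, giving 80% + 20% = 100%.
Chain via Bluewater Manufacturing Inc. → Talon Mining NL → Orion Textiles S.p.A. (R1): 20% × 70% × 10% × 30% = 0.42% of Oakhollow Trust.
Chain via Brightpath Industries Corp. → Ashford Holdings Ltd → Summit Shipping BV (R1): 100% × 20% × 60% × 30% = 3.6% of Oakhollow Trust.
Aggregating (R2): 0.42% + 3.6% = 4.02%.
4.02% does not exceed the 80% threshold, so Nadia is not a related party to Oakhollow Trust.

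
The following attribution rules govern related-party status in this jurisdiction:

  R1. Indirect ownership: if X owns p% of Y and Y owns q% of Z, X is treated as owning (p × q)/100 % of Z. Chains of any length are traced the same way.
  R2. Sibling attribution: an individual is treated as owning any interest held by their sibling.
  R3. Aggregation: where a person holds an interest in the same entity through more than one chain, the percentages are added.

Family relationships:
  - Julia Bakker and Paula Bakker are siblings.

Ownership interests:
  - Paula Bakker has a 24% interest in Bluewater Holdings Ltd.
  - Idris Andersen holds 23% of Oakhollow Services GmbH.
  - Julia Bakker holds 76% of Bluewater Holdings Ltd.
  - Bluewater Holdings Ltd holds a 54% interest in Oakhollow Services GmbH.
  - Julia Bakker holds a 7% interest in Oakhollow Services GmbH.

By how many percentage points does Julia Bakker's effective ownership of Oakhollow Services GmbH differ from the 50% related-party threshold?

11

By sibling attribution (R2), Julia Bakker is treated as also owning Paula Bakker's interest in Bluewater Holdings Ltd, giving 76% + 24% = 100%.
Chain via Bluewater Holdings Ltd (R1): 100% × 54% = 54% of Oakhollow Services GmbH.
Direct interest in Oakhollow Services GmbH: 7%.
Aggregating (R3): 54% + 7% = 61%.
61% exceeds the 50% threshold by 11 percentage points.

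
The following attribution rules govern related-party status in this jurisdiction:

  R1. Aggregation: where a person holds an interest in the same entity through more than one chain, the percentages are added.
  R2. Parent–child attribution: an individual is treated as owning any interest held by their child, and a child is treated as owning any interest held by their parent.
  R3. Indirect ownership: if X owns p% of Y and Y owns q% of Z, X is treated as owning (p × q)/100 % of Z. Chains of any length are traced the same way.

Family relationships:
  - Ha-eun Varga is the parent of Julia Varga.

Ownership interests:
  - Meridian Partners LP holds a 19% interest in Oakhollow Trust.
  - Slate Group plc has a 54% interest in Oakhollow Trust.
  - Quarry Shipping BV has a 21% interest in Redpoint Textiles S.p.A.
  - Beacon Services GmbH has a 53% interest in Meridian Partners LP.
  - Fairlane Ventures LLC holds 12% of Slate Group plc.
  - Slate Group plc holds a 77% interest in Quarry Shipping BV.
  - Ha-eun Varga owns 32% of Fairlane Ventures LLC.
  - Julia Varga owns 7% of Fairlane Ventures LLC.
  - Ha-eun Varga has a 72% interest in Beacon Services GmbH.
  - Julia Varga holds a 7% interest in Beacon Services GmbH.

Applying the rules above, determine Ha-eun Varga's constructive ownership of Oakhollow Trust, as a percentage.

By parent–child attribution (R2), Ha-eun Varga is treated as also owning Julia Varga's interest in Fairlane Ventures LLC, giving 32% + 7% = 39%.
By parent–child attribution (R2), Ha-eun Varga is treated as also owning Julia Varga's interest in Beacon Services GmbH, giving 72% + 7% = 79%.
Chain via Fairlane Ventures LLC → Slate Group plc (R3): 39% × 12% × 54% = 2.5272% of Oakhollow Trust.
Chain via Beacon Services GmbH → Meridian Partners LP (R3): 79% × 53% × 19% = 7.9553% of Oakhollow Trust.
Aggregating (R1): 2.5272% + 7.9553% = 10.4825%.

10.4825%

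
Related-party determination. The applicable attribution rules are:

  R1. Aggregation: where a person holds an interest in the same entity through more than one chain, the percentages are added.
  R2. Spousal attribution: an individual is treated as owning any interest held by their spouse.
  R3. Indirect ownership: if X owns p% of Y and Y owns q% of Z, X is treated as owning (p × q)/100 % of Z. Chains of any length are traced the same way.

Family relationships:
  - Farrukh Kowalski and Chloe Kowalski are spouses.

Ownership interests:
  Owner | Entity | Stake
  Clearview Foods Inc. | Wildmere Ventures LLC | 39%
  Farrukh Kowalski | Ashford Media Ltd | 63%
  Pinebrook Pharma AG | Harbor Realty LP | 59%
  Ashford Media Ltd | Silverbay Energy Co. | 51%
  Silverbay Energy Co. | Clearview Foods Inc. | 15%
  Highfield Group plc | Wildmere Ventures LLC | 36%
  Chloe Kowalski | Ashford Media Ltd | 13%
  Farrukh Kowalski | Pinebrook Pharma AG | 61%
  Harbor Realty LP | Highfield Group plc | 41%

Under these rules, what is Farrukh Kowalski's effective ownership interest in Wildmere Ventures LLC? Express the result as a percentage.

By spousal attribution (R2), Farrukh Kowalski is treated as also owning Chloe Kowalski's interest in Ashford Media Ltd, giving 63% + 13% = 76%.
Chain via Ashford Media Ltd → Silverbay Energy Co. → Clearview Foods Inc. (R3): 76% × 51% × 15% × 39% = 2.26746% of Wildmere Ventures LLC.
Chain via Pinebrook Pharma AG → Harbor Realty LP → Highfield Group plc (R3): 61% × 59% × 41% × 36% = 5.312124% of Wildmere Ventures LLC.
Aggregating (R1): 2.26746% + 5.312124% = 7.579584%.

7.579584%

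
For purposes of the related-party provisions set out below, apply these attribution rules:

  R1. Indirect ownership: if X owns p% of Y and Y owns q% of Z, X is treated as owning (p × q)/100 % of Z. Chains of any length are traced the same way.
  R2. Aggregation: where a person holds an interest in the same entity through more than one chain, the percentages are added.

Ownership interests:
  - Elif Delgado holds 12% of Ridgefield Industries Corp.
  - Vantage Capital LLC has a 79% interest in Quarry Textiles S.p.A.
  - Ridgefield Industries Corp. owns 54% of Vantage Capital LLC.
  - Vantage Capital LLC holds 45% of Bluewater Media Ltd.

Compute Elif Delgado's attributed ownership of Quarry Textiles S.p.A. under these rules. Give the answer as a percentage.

5.1192%

Chain via Ridgefield Industries Corp. → Vantage Capital LLC (R1): 12% × 54% × 79% = 5.1192% of Quarry Textiles S.p.A.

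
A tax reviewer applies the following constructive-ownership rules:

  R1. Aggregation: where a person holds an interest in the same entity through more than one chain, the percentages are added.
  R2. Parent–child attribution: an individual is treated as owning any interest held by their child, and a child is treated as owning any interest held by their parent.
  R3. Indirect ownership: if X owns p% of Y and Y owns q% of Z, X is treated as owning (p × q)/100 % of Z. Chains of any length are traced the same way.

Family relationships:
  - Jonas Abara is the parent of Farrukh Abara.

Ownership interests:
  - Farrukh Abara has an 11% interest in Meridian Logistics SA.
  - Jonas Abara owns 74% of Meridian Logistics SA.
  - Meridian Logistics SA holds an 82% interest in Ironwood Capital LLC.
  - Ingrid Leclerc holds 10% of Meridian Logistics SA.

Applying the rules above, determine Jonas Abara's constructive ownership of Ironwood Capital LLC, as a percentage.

69.7%

By parent–child attribution (R2), Jonas Abara is treated as also owning Farrukh Abara's interest in Meridian Logistics SA, giving 74% + 11% = 85%.
Chain via Meridian Logistics SA (R3): 85% × 82% = 69.7% of Ironwood Capital LLC.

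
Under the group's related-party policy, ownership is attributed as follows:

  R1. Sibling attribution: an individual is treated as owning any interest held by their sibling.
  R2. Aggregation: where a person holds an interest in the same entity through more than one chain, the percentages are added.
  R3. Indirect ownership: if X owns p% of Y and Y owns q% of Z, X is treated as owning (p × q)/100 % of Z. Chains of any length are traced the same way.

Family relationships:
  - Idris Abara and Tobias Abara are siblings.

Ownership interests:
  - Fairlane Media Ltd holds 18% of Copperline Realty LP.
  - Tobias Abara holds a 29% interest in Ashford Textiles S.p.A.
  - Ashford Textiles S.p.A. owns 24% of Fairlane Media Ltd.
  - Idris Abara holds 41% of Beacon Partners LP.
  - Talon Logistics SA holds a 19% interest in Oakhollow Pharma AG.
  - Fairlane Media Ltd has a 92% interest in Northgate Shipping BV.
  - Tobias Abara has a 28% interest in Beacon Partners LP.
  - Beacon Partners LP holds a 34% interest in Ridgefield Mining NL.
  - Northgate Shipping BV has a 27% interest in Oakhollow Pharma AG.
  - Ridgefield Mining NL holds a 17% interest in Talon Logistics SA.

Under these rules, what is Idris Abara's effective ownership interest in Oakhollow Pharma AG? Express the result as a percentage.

2.486622%

By sibling attribution (R1), Idris Abara is treated as also owning Tobias Abara's interest in Beacon Partners LP, giving 41% + 28% = 69%.
By sibling attribution (R1), Idris Abara is treated as owning Tobias Abara's 29% interest in Ashford Textiles S.p.A.
Chain via Beacon Partners LP → Ridgefield Mining NL → Talon Logistics SA (R3): 69% × 34% × 17% × 19% = 0.757758% of Oakhollow Pharma AG.
Chain via Ashford Textiles S.p.A. → Fairlane Media Ltd → Northgate Shipping BV (R3): 29% × 24% × 92% × 27% = 1.728864% of Oakhollow Pharma AG.
Aggregating (R2): 0.757758% + 1.728864% = 2.486622%.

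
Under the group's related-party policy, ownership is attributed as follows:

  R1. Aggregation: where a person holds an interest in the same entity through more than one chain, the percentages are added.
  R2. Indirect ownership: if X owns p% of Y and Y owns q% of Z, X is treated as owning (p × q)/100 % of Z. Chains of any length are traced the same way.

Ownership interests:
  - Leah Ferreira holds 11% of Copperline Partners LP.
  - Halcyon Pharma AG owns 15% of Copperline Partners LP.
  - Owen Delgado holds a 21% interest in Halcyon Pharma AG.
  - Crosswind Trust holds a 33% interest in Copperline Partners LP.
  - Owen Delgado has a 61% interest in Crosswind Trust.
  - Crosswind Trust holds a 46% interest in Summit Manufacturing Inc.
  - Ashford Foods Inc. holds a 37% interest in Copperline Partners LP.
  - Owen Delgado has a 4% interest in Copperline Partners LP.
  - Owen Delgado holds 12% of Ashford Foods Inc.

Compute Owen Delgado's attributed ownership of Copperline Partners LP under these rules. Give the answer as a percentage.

31.72%

Chain via Halcyon Pharma AG (R2): 21% × 15% = 3.15% of Copperline Partners LP.
Chain via Crosswind Trust (R2): 61% × 33% = 20.13% of Copperline Partners LP.
Chain via Ashford Foods Inc. (R2): 12% × 37% = 4.44% of Copperline Partners LP.
Direct interest in Copperline Partners LP: 4%.
Aggregating (R1): 3.15% + 20.13% + 4.44% + 4% = 31.72%.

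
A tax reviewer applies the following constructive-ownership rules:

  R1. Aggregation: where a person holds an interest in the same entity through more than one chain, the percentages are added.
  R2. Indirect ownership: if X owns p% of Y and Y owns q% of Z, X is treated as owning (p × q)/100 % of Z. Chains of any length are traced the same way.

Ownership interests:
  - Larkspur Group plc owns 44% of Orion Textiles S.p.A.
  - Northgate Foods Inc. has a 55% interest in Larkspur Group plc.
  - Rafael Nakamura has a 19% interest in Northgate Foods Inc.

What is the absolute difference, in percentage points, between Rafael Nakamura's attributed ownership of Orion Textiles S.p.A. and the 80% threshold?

Chain via Northgate Foods Inc. → Larkspur Group plc (R2): 19% × 55% × 44% = 4.598% of Orion Textiles S.p.A.
4.598% falls short of the 80% threshold by 75.402 percentage points.

75.402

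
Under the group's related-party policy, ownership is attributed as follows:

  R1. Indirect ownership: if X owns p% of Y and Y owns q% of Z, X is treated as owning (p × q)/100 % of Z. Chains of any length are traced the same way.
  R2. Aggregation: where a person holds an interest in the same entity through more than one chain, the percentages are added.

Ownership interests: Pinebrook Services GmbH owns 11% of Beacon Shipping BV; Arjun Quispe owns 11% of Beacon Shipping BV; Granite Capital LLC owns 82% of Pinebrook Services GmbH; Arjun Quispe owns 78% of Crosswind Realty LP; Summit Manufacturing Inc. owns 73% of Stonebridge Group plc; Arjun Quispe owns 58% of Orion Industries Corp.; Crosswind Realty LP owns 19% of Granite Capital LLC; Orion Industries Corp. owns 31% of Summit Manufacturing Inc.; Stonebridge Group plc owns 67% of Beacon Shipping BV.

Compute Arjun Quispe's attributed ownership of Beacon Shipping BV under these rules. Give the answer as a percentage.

21.130782%

Chain via Crosswind Realty LP → Granite Capital LLC → Pinebrook Services GmbH (R1): 78% × 19% × 82% × 11% = 1.336764% of Beacon Shipping BV.
Chain via Orion Industries Corp. → Summit Manufacturing Inc. → Stonebridge Group plc (R1): 58% × 31% × 73% × 67% = 8.794018% of Beacon Shipping BV.
Direct interest in Beacon Shipping BV: 11%.
Aggregating (R2): 1.336764% + 8.794018% + 11% = 21.130782%.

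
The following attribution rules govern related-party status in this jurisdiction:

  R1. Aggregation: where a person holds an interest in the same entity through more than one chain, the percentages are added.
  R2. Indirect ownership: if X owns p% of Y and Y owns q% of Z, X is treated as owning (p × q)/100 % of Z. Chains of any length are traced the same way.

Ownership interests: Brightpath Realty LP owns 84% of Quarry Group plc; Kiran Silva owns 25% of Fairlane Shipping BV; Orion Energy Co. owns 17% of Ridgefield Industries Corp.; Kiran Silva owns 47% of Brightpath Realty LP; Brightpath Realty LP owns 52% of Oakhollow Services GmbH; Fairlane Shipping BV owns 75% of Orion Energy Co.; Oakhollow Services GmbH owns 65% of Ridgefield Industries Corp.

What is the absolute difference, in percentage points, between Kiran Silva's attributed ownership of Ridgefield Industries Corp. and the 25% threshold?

Chain via Brightpath Realty LP → Oakhollow Services GmbH (R2): 47% × 52% × 65% = 15.886% of Ridgefield Industries Corp.
Chain via Fairlane Shipping BV → Orion Energy Co. (R2): 25% × 75% × 17% = 3.1875% of Ridgefield Industries Corp.
Aggregating (R1): 15.886% + 3.1875% = 19.0735%.
19.0735% falls short of the 25% threshold by 5.9265 percentage points.

5.9265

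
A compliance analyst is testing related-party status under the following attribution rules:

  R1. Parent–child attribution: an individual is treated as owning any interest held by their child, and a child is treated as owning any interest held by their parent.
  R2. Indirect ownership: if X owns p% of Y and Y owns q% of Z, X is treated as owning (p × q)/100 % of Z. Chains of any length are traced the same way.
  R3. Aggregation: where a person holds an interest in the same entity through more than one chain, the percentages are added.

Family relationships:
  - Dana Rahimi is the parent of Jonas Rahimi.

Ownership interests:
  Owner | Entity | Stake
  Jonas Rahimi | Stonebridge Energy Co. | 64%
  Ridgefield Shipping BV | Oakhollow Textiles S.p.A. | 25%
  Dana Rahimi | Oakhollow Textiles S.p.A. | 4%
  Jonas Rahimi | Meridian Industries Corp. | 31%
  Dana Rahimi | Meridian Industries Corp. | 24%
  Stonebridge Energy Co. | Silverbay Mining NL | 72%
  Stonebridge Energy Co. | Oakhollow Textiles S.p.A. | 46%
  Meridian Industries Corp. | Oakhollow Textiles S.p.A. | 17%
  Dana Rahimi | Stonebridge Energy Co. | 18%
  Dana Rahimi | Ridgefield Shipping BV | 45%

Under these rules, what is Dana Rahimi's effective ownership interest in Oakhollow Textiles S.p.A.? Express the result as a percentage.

By parent–child attribution (R1), Dana Rahimi is treated as also owning Jonas Rahimi's interest in Meridian Industries Corp, giving 24% + 31% = 55%.
By parent–child attribution (R1), Dana Rahimi is treated as also owning Jonas Rahimi's interest in Stonebridge Energy Co, giving 18% + 64% = 82%.
Chain via Meridian Industries Corp. (R2): 55% × 17% = 9.35% of Oakhollow Textiles S.p.A.
Chain via Ridgefield Shipping BV (R2): 45% × 25% = 11.25% of Oakhollow Textiles S.p.A.
Chain via Stonebridge Energy Co. (R2): 82% × 46% = 37.72% of Oakhollow Textiles S.p.A.
Direct interest in Oakhollow Textiles S.p.A: 4%.
Aggregating (R3): 9.35% + 11.25% + 37.72% + 4% = 62.32%.

62.32%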